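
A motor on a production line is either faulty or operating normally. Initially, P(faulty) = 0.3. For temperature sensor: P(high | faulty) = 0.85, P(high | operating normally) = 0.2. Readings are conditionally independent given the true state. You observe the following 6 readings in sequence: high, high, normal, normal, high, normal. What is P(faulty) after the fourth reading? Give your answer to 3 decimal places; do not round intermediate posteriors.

0.214

After 'high': P(faulty) = 0.85·0.3000 / (0.85·0.3000 + 0.2·0.7000) ≈ 0.6456
After 'high': P(faulty) = 0.85·0.6456 / (0.85·0.6456 + 0.2·0.3544) ≈ 0.8856
After 'normal': P(faulty) = 0.15·0.8856 / (0.15·0.8856 + 0.8·0.1144) ≈ 0.5921
After 'normal': P(faulty) = 0.15·0.5921 / (0.15·0.5921 + 0.8·0.4079) ≈ 0.2139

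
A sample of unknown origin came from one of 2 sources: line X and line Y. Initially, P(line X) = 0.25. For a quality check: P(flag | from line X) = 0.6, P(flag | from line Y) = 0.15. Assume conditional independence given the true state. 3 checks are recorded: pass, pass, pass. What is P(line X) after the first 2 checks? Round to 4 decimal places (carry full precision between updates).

Apply Bayes' rule sequentially, carrying P(line X) forward.
After 'pass': P(line X) = 0.4·0.2500 / (0.4·0.2500 + 0.85·0.7500) ≈ 0.1356
After 'pass': P(line X) = 0.4·0.1356 / (0.4·0.1356 + 0.85·0.8644) ≈ 0.0687

0.0687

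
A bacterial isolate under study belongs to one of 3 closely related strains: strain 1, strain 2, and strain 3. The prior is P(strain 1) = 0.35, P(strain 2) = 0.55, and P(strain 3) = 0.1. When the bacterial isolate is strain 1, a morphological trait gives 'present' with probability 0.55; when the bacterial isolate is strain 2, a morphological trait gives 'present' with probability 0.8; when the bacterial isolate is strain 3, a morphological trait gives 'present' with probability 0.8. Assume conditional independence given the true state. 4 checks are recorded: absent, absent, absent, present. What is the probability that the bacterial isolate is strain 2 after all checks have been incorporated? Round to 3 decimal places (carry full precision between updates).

0.162

After 'absent': normaliser = 0.45·0.3500 + 0.2·0.5500 + 0.2·0.1000; P(strain 1) ≈ 0.5478, P(strain 2) ≈ 0.3826, P(strain 3) ≈ 0.0696
After 'absent': normaliser = 0.45·0.5478 + 0.2·0.3826 + 0.2·0.0696; P(strain 1) ≈ 0.7316, P(strain 2) ≈ 0.2271, P(strain 3) ≈ 0.0413
After 'absent': normaliser = 0.45·0.7316 + 0.2·0.2271 + 0.2·0.0413; P(strain 1) ≈ 0.8598, P(strain 2) ≈ 0.1186, P(strain 3) ≈ 0.0216
After 'present': normaliser = 0.55·0.8598 + 0.8·0.1186 + 0.8·0.0216; P(strain 1) ≈ 0.8083, P(strain 2) ≈ 0.1622, P(strain 3) ≈ 0.0295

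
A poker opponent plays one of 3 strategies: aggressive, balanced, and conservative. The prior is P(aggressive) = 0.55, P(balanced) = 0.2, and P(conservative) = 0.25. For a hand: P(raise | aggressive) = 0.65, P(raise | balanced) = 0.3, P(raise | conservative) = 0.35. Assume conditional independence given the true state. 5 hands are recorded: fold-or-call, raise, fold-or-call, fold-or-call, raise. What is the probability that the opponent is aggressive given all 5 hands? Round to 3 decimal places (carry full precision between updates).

After 'fold-or-call': normaliser = 0.35·0.5500 + 0.7·0.2000 + 0.65·0.2500; P(aggressive) ≈ 0.3889, P(balanced) ≈ 0.2828, P(conservative) ≈ 0.3283
After 'raise': normaliser = 0.65·0.3889 + 0.3·0.2828 + 0.35·0.3283; P(aggressive) ≈ 0.5586, P(balanced) ≈ 0.1875, P(conservative) ≈ 0.2539
After 'fold-or-call': normaliser = 0.35·0.5586 + 0.7·0.1875 + 0.65·0.2539; P(aggressive) ≈ 0.3975, P(balanced) ≈ 0.2669, P(conservative) ≈ 0.3356
After 'fold-or-call': normaliser = 0.35·0.3975 + 0.7·0.2669 + 0.65·0.3356; P(aggressive) ≈ 0.2557, P(balanced) ≈ 0.3434, P(conservative) ≈ 0.4009
After 'raise': normaliser = 0.65·0.2557 + 0.3·0.3434 + 0.35·0.4009; P(aggressive) ≈ 0.4059, P(balanced) ≈ 0.2515, P(conservative) ≈ 0.3426

0.406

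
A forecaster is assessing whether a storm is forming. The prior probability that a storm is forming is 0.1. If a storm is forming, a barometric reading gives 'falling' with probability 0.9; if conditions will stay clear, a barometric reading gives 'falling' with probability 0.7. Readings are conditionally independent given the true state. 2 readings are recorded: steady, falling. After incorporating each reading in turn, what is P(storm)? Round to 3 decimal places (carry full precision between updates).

After 'steady': P(storm) = 0.1·0.1000 / (0.1·0.1000 + 0.3·0.9000) ≈ 0.0357
After 'falling': P(storm) = 0.9·0.0357 / (0.9·0.0357 + 0.7·0.9643) ≈ 0.0455

0.045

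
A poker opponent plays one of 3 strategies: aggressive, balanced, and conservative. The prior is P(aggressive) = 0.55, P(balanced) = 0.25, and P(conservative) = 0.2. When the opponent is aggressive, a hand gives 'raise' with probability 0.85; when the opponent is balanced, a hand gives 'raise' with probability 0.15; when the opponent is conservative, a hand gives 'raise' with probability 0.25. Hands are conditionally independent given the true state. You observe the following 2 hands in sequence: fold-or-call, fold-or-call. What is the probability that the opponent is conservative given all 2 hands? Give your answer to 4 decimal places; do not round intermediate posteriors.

After 'fold-or-call': normaliser = 0.15·0.5500 + 0.85·0.2500 + 0.75·0.2000; P(aggressive) ≈ 0.1854, P(balanced) ≈ 0.4775, P(conservative) ≈ 0.3371
After 'fold-or-call': normaliser = 0.15·0.1854 + 0.85·0.4775 + 0.75·0.3371; P(aggressive) ≈ 0.0405, P(balanced) ≈ 0.5912, P(conservative) ≈ 0.3682

0.3682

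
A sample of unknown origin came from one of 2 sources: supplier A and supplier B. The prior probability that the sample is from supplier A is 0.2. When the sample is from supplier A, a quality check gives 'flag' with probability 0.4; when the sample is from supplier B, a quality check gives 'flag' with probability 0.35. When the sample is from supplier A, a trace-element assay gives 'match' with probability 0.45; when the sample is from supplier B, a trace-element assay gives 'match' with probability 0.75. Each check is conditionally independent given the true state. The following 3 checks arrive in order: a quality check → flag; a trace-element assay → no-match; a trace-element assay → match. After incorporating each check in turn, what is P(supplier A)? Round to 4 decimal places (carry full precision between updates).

0.2739

After a quality check='flag': P(supplier A) = 0.4·0.2000 / (0.4·0.2000 + 0.35·0.8000) ≈ 0.2222
After a trace-element assay='no-match': P(supplier A) = 0.55·0.2222 / (0.55·0.2222 + 0.25·0.7778) ≈ 0.3860
After a trace-element assay='match': P(supplier A) = 0.45·0.3860 / (0.45·0.3860 + 0.75·0.6140) ≈ 0.2739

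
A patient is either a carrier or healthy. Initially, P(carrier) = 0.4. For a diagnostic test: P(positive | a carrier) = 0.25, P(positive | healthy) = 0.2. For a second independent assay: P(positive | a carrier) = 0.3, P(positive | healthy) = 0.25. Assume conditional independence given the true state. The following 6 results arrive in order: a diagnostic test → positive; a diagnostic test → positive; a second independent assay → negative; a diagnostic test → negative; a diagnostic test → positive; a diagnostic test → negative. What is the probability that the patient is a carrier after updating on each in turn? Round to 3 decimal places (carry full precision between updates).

After a diagnostic test='positive': P(carrier) = 0.25·0.4000 / (0.25·0.4000 + 0.2·0.6000) ≈ 0.4545
After a diagnostic test='positive': P(carrier) = 0.25·0.4545 / (0.25·0.4545 + 0.2·0.5455) ≈ 0.5102
After a second independent assay='negative': P(carrier) = 0.7·0.5102 / (0.7·0.5102 + 0.75·0.4898) ≈ 0.4930
After a diagnostic test='negative': P(carrier) = 0.75·0.4930 / (0.75·0.4930 + 0.8·0.5070) ≈ 0.4768
After a diagnostic test='positive': P(carrier) = 0.25·0.4768 / (0.25·0.4768 + 0.2·0.5232) ≈ 0.5326
After a diagnostic test='negative': P(carrier) = 0.75·0.5326 / (0.75·0.5326 + 0.8·0.4674) ≈ 0.5165

0.516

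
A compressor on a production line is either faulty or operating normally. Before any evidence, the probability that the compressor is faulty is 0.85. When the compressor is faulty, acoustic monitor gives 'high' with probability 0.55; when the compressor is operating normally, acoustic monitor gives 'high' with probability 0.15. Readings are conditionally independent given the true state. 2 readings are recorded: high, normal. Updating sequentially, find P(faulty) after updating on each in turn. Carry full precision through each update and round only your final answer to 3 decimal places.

Apply Bayes' rule sequentially, carrying P(faulty) forward.
After 'high': P(faulty) = 0.55·0.8500 / (0.55·0.8500 + 0.15·0.1500) ≈ 0.9541
After 'normal': P(faulty) = 0.45·0.9541 / (0.45·0.9541 + 0.85·0.0459) ≈ 0.9167

0.917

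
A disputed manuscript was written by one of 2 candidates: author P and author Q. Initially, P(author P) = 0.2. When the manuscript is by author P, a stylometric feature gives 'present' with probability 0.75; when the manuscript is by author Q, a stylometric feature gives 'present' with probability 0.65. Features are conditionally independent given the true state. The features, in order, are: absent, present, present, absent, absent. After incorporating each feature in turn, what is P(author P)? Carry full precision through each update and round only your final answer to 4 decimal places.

Apply Bayes' rule sequentially, carrying P(author P) forward.
After 'absent': P(author P) = 0.25·0.2000 / (0.25·0.2000 + 0.35·0.8000) ≈ 0.1515
After 'present': P(author P) = 0.75·0.1515 / (0.75·0.1515 + 0.65·0.8485) ≈ 0.1708
After 'present': P(author P) = 0.75·0.1708 / (0.75·0.1708 + 0.65·0.8292) ≈ 0.1921
After 'absent': P(author P) = 0.25·0.1921 / (0.25·0.1921 + 0.35·0.8079) ≈ 0.1452
After 'absent': P(author P) = 0.25·0.1452 / (0.25·0.1452 + 0.35·0.8548) ≈ 0.1082

0.1082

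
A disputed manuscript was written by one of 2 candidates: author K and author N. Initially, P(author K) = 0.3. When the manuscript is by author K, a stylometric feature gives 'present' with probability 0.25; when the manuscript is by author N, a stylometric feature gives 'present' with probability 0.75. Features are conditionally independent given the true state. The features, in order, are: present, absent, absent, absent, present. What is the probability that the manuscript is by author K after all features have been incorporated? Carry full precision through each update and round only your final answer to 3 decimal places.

0.563

After 'present': P(author K) = 0.25·0.3000 / (0.25·0.3000 + 0.75·0.7000) ≈ 0.1250
After 'absent': P(author K) = 0.75·0.1250 / (0.75·0.1250 + 0.25·0.8750) ≈ 0.3000
After 'absent': P(author K) = 0.75·0.3000 / (0.75·0.3000 + 0.25·0.7000) ≈ 0.5625
After 'absent': P(author K) = 0.75·0.5625 / (0.75·0.5625 + 0.25·0.4375) ≈ 0.7941
After 'present': P(author K) = 0.25·0.7941 / (0.25·0.7941 + 0.75·0.2059) ≈ 0.5625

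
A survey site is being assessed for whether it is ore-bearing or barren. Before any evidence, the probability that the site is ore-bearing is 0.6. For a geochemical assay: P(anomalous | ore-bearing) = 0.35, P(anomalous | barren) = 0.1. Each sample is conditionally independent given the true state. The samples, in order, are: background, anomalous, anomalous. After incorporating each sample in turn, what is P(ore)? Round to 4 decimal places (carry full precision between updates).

After 'background': P(ore) = 0.65·0.6000 / (0.65·0.6000 + 0.9·0.4000) ≈ 0.5200
After 'anomalous': P(ore) = 0.35·0.5200 / (0.35·0.5200 + 0.1·0.4800) ≈ 0.7913
After 'anomalous': P(ore) = 0.35·0.7913 / (0.35·0.7913 + 0.1·0.2087) ≈ 0.9299

0.9299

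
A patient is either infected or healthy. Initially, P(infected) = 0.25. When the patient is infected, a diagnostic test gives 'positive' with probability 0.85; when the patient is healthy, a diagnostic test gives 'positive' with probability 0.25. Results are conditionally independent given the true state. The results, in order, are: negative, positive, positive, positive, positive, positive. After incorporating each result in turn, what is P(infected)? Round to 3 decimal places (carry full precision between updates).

0.968

Apply Bayes' rule sequentially, carrying P(infected) forward.
After 'negative': P(infected) = 0.15·0.2500 / (0.15·0.2500 + 0.75·0.7500) ≈ 0.0625
After 'positive': P(infected) = 0.85·0.0625 / (0.85·0.0625 + 0.25·0.9375) ≈ 0.1848
After 'positive': P(infected) = 0.85·0.1848 / (0.85·0.1848 + 0.25·0.8152) ≈ 0.4352
After 'positive': P(infected) = 0.85·0.4352 / (0.85·0.4352 + 0.25·0.5648) ≈ 0.7238
After 'positive': P(infected) = 0.85·0.7238 / (0.85·0.7238 + 0.25·0.2762) ≈ 0.8991
After 'positive': P(infected) = 0.85·0.8991 / (0.85·0.8991 + 0.25·0.1009) ≈ 0.9680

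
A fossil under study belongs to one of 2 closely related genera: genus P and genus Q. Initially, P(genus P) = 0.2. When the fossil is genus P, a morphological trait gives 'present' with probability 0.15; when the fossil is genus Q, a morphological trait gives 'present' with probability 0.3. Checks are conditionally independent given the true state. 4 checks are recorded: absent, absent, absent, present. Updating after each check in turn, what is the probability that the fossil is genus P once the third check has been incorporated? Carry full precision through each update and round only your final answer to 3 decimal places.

0.309

After 'absent': P(genus P) = 0.85·0.2000 / (0.85·0.2000 + 0.7·0.8000) ≈ 0.2329
After 'absent': P(genus P) = 0.85·0.2329 / (0.85·0.2329 + 0.7·0.7671) ≈ 0.2693
After 'absent': P(genus P) = 0.85·0.2693 / (0.85·0.2693 + 0.7·0.7307) ≈ 0.3092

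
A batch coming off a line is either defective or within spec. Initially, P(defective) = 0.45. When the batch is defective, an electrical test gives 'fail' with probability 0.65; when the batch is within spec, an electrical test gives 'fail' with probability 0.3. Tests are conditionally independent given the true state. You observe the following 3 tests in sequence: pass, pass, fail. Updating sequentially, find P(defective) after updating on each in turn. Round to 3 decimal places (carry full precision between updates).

After 'pass': P(defective) = 0.35·0.4500 / (0.35·0.4500 + 0.7·0.5500) ≈ 0.2903
After 'pass': P(defective) = 0.35·0.2903 / (0.35·0.2903 + 0.7·0.7097) ≈ 0.1698
After 'fail': P(defective) = 0.65·0.1698 / (0.65·0.1698 + 0.3·0.8302) ≈ 0.3071

0.307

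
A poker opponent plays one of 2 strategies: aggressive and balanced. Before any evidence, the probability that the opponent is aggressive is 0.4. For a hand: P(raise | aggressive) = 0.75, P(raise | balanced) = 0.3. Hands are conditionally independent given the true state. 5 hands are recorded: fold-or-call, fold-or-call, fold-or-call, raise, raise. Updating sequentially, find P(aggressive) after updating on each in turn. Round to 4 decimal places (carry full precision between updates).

After 'fold-or-call': P(aggressive) = 0.25·0.4000 / (0.25·0.4000 + 0.7·0.6000) ≈ 0.1923
After 'fold-or-call': P(aggressive) = 0.25·0.1923 / (0.25·0.1923 + 0.7·0.8077) ≈ 0.0784
After 'fold-or-call': P(aggressive) = 0.25·0.0784 / (0.25·0.0784 + 0.7·0.9216) ≈ 0.0295
After 'raise': P(aggressive) = 0.75·0.0295 / (0.75·0.0295 + 0.3·0.9705) ≈ 0.0706
After 'raise': P(aggressive) = 0.75·0.0706 / (0.75·0.0706 + 0.3·0.9294) ≈ 0.1595

0.1595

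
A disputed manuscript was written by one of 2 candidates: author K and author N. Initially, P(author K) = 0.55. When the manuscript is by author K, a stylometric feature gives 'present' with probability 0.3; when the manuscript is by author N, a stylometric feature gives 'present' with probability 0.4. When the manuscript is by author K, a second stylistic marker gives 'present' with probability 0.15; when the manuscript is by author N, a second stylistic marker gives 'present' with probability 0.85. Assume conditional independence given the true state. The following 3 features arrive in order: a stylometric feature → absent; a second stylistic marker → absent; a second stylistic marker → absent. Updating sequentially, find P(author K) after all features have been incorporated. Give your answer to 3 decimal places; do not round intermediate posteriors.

0.979

After a stylometric feature='absent': P(author K) = 0.7·0.5500 / (0.7·0.5500 + 0.6·0.4500) ≈ 0.5878
After a second stylistic marker='absent': P(author K) = 0.85·0.5878 / (0.85·0.5878 + 0.15·0.4122) ≈ 0.8899
After a second stylistic marker='absent': P(author K) = 0.85·0.8899 / (0.85·0.8899 + 0.15·0.1101) ≈ 0.9786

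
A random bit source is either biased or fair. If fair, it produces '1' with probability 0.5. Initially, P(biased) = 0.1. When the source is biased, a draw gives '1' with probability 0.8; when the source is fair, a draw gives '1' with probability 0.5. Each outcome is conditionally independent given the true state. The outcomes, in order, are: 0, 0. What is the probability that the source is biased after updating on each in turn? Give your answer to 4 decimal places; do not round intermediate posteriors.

After '0': P(biased) = 0.2·0.1000 / (0.2·0.1000 + 0.5·0.9000) ≈ 0.0426
After '0': P(biased) = 0.2·0.0426 / (0.2·0.0426 + 0.5·0.9574) ≈ 0.0175

0.0175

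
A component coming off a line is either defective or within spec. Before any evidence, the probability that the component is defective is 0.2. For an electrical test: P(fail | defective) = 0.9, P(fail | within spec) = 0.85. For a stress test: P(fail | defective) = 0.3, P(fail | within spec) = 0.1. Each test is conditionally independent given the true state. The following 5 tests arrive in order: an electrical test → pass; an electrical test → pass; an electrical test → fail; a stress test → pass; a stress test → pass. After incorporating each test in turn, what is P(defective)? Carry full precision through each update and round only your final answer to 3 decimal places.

After an electrical test='pass': P(defective) = 0.1·0.2000 / (0.1·0.2000 + 0.15·0.8000) ≈ 0.1429
After an electrical test='pass': P(defective) = 0.1·0.1429 / (0.1·0.1429 + 0.15·0.8571) ≈ 0.1000
After an electrical test='fail': P(defective) = 0.9·0.1000 / (0.9·0.1000 + 0.85·0.9000) ≈ 0.1053
After a stress test='pass': P(defective) = 0.7·0.1053 / (0.7·0.1053 + 0.9·0.8947) ≈ 0.0838
After a stress test='pass': P(defective) = 0.7·0.0838 / (0.7·0.0838 + 0.9·0.9162) ≈ 0.0664

0.066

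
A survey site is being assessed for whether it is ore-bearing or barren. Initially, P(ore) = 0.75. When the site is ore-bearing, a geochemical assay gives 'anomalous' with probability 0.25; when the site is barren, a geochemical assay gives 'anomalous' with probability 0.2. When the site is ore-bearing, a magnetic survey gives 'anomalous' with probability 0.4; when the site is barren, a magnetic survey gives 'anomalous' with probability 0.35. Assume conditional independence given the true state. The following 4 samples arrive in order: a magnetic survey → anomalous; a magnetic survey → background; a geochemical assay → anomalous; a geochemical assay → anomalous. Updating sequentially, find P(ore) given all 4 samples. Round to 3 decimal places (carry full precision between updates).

After a magnetic survey='anomalous': P(ore) = 0.4·0.7500 / (0.4·0.7500 + 0.35·0.2500) ≈ 0.7742
After a magnetic survey='background': P(ore) = 0.6·0.7742 / (0.6·0.7742 + 0.65·0.2258) ≈ 0.7599
After a geochemical assay='anomalous': P(ore) = 0.25·0.7599 / (0.25·0.7599 + 0.2·0.2401) ≈ 0.7982
After a geochemical assay='anomalous': P(ore) = 0.25·0.7982 / (0.25·0.7982 + 0.2·0.2018) ≈ 0.8318

0.832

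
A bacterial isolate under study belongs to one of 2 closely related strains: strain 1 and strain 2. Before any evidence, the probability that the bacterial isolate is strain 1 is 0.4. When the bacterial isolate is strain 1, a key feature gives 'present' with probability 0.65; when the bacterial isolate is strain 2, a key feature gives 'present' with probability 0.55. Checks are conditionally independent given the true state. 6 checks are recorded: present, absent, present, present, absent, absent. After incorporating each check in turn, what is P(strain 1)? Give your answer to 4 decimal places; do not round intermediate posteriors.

After 'present': P(strain 1) = 0.65·0.4000 / (0.65·0.4000 + 0.55·0.6000) ≈ 0.4407
After 'absent': P(strain 1) = 0.35·0.4407 / (0.35·0.4407 + 0.45·0.5593) ≈ 0.3800
After 'present': P(strain 1) = 0.65·0.3800 / (0.65·0.3800 + 0.55·0.6200) ≈ 0.4200
After 'present': P(strain 1) = 0.65·0.4200 / (0.65·0.4200 + 0.55·0.5800) ≈ 0.4612
After 'absent': P(strain 1) = 0.35·0.4612 / (0.35·0.4612 + 0.45·0.5388) ≈ 0.3996
After 'absent': P(strain 1) = 0.35·0.3996 / (0.35·0.3996 + 0.45·0.6004) ≈ 0.3411

0.3411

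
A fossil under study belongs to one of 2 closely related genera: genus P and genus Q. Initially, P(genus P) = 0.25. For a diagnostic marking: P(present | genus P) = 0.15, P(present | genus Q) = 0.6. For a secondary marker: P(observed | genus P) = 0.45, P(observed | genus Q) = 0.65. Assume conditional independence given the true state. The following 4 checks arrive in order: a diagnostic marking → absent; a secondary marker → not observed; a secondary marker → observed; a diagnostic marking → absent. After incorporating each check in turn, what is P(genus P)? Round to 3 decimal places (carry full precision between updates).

After a diagnostic marking='absent': P(genus P) = 0.85·0.2500 / (0.85·0.2500 + 0.4·0.7500) ≈ 0.4146
After a secondary marker='not observed': P(genus P) = 0.55·0.4146 / (0.55·0.4146 + 0.35·0.5854) ≈ 0.5268
After a secondary marker='observed': P(genus P) = 0.45·0.5268 / (0.45·0.5268 + 0.65·0.4732) ≈ 0.4352
After a diagnostic marking='absent': P(genus P) = 0.85·0.4352 / (0.85·0.4352 + 0.4·0.5648) ≈ 0.6209

0.621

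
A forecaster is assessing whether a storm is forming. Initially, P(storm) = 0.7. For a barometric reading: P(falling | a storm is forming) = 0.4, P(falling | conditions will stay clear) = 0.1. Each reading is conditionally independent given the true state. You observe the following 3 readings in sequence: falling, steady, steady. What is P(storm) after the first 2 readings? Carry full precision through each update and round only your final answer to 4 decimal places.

After 'falling': P(storm) = 0.4·0.7000 / (0.4·0.7000 + 0.1·0.3000) ≈ 0.9032
After 'steady': P(storm) = 0.6·0.9032 / (0.6·0.9032 + 0.9·0.0968) ≈ 0.8615

0.8615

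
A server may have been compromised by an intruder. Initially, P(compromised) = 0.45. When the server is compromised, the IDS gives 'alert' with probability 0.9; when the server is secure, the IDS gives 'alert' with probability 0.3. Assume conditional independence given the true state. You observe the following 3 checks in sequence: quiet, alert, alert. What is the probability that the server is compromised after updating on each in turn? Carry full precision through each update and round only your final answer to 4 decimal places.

After 'quiet': P(compromised) = 0.1·0.4500 / (0.1·0.4500 + 0.7·0.5500) ≈ 0.1047
After 'alert': P(compromised) = 0.9·0.1047 / (0.9·0.1047 + 0.3·0.8953) ≈ 0.2596
After 'alert': P(compromised) = 0.9·0.2596 / (0.9·0.2596 + 0.3·0.7404) ≈ 0.5127

0.5127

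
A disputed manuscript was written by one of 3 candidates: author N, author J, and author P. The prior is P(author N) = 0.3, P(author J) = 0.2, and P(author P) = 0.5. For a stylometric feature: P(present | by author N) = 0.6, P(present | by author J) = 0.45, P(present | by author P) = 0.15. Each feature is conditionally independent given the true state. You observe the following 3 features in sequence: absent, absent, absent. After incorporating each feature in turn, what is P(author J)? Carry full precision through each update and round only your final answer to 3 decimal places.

After 'absent': normaliser = 0.4·0.3000 + 0.55·0.2000 + 0.85·0.5000; P(author N) ≈ 0.1832, P(author J) ≈ 0.1679, P(author P) ≈ 0.6489
After 'absent': normaliser = 0.4·0.1832 + 0.55·0.1679 + 0.85·0.6489; P(author N) ≈ 0.1022, P(author J) ≈ 0.1288, P(author P) ≈ 0.7690
After 'absent': normaliser = 0.4·0.1022 + 0.55·0.1288 + 0.85·0.7690; P(author N) ≈ 0.0534, P(author J) ≈ 0.0925, P(author P) ≈ 0.8540

0.093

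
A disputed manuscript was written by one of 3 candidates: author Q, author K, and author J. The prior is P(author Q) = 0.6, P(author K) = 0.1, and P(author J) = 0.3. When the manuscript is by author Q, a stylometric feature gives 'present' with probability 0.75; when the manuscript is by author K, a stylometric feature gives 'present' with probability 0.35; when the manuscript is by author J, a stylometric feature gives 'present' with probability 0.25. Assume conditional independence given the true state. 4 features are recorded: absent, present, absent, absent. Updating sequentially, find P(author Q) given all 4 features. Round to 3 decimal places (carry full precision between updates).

After 'absent': normaliser = 0.25·0.6000 + 0.65·0.1000 + 0.75·0.3000; P(author Q) ≈ 0.3409, P(author K) ≈ 0.1477, P(author J) ≈ 0.5114
After 'present': normaliser = 0.75·0.3409 + 0.35·0.1477 + 0.25·0.5114; P(author Q) ≈ 0.5875, P(author K) ≈ 0.1188, P(author J) ≈ 0.2937
After 'absent': normaliser = 0.25·0.5875 + 0.65·0.1188 + 0.75·0.2937; P(author Q) ≈ 0.3305, P(author K) ≈ 0.1738, P(author J) ≈ 0.4957
After 'absent': normaliser = 0.25·0.3305 + 0.65·0.1738 + 0.75·0.4957; P(author Q) ≈ 0.1456, P(author K) ≈ 0.1991, P(author J) ≈ 0.6553

0.146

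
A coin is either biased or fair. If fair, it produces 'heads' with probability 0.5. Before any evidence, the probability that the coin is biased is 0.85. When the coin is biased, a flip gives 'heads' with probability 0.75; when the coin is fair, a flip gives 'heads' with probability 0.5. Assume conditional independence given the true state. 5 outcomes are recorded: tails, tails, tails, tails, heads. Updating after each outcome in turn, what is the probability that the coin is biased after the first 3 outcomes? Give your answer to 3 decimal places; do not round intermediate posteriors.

After 'tails': P(biased) = 0.25·0.8500 / (0.25·0.8500 + 0.5·0.1500) ≈ 0.7391
After 'tails': P(biased) = 0.25·0.7391 / (0.25·0.7391 + 0.5·0.2609) ≈ 0.5862
After 'tails': P(biased) = 0.25·0.5862 / (0.25·0.5862 + 0.5·0.4138) ≈ 0.4146

0.415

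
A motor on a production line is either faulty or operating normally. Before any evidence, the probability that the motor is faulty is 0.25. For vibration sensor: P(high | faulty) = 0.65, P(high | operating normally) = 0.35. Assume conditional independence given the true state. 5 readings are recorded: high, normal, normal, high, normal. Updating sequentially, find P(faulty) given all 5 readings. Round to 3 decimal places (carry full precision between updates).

After 'high': P(faulty) = 0.65·0.2500 / (0.65·0.2500 + 0.35·0.7500) ≈ 0.3824
After 'normal': P(faulty) = 0.35·0.3824 / (0.35·0.3824 + 0.65·0.6176) ≈ 0.2500
After 'normal': P(faulty) = 0.35·0.2500 / (0.35·0.2500 + 0.65·0.7500) ≈ 0.1522
After 'high': P(faulty) = 0.65·0.1522 / (0.65·0.1522 + 0.35·0.8478) ≈ 0.2500
After 'normal': P(faulty) = 0.35·0.2500 / (0.35·0.2500 + 0.65·0.7500) ≈ 0.1522

0.152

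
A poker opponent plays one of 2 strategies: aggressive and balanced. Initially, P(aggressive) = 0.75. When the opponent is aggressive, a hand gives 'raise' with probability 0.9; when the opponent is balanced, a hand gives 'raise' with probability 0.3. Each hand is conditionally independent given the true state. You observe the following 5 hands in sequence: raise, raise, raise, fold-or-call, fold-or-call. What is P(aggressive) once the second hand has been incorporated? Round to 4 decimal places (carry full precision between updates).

After 'raise': P(aggressive) = 0.9·0.7500 / (0.9·0.7500 + 0.3·0.2500) ≈ 0.9000
After 'raise': P(aggressive) = 0.9·0.9000 / (0.9·0.9000 + 0.3·0.1000) ≈ 0.9643

0.9643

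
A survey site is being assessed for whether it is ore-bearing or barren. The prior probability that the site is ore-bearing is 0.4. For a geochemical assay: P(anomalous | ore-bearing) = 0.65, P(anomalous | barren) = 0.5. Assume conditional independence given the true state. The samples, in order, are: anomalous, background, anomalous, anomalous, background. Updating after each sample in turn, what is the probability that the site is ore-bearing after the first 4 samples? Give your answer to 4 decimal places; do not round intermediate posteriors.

Each posterior becomes the prior for the next update.
After 'anomalous': P(ore) = 0.65·0.4000 / (0.65·0.4000 + 0.5·0.6000) ≈ 0.4643
After 'background': P(ore) = 0.35·0.4643 / (0.35·0.4643 + 0.5·0.5357) ≈ 0.3776
After 'anomalous': P(ore) = 0.65·0.3776 / (0.65·0.3776 + 0.5·0.6224) ≈ 0.4409
After 'anomalous': P(ore) = 0.65·0.4409 / (0.65·0.4409 + 0.5·0.5591) ≈ 0.5062

0.5062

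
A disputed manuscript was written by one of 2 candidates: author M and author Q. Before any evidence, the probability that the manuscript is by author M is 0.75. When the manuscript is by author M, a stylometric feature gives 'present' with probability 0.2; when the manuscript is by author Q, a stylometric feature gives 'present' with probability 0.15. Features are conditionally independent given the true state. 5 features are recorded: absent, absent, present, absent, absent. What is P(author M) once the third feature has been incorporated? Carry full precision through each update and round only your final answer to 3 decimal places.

After 'absent': P(author M) = 0.8·0.7500 / (0.8·0.7500 + 0.85·0.2500) ≈ 0.7385
After 'absent': P(author M) = 0.8·0.7385 / (0.8·0.7385 + 0.85·0.2615) ≈ 0.7266
After 'present': P(author M) = 0.2·0.7266 / (0.2·0.7266 + 0.15·0.2734) ≈ 0.7799

0.780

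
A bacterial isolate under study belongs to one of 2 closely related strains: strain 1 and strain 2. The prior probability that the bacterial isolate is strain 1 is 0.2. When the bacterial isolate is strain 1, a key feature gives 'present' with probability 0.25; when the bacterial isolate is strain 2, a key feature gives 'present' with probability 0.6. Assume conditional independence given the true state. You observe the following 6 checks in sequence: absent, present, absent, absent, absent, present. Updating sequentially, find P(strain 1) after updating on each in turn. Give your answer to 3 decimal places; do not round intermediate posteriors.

0.349

After 'absent': P(strain 1) = 0.75·0.2000 / (0.75·0.2000 + 0.4·0.8000) ≈ 0.3191
After 'present': P(strain 1) = 0.25·0.3191 / (0.25·0.3191 + 0.6·0.6809) ≈ 0.1634
After 'absent': P(strain 1) = 0.75·0.1634 / (0.75·0.1634 + 0.4·0.8366) ≈ 0.2680
After 'absent': P(strain 1) = 0.75·0.2680 / (0.75·0.2680 + 0.4·0.7320) ≈ 0.4071
After 'absent': P(strain 1) = 0.75·0.4071 / (0.75·0.4071 + 0.4·0.5929) ≈ 0.5628
After 'present': P(strain 1) = 0.25·0.5628 / (0.25·0.5628 + 0.6·0.4372) ≈ 0.3491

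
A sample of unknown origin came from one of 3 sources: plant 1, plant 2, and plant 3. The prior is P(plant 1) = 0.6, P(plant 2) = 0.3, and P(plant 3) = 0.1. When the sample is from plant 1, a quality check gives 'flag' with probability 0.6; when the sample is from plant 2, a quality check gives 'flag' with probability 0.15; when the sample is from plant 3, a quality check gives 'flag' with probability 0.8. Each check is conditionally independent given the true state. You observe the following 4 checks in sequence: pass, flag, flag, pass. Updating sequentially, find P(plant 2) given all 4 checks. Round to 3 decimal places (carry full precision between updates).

After 'pass': normaliser = 0.4·0.6000 + 0.85·0.3000 + 0.2·0.1000; P(plant 1) ≈ 0.4660, P(plant 2) ≈ 0.4951, P(plant 3) ≈ 0.0388
After 'flag': normaliser = 0.6·0.4660 + 0.15·0.4951 + 0.8·0.0388; P(plant 1) ≈ 0.7264, P(plant 2) ≈ 0.1929, P(plant 3) ≈ 0.0807
After 'flag': normaliser = 0.6·0.7264 + 0.15·0.1929 + 0.8·0.0807; P(plant 1) ≈ 0.8233, P(plant 2) ≈ 0.0547, P(plant 3) ≈ 0.1220
After 'pass': normaliser = 0.4·0.8233 + 0.85·0.0547 + 0.2·0.1220; P(plant 1) ≈ 0.8229, P(plant 2) ≈ 0.1161, P(plant 3) ≈ 0.0610

0.116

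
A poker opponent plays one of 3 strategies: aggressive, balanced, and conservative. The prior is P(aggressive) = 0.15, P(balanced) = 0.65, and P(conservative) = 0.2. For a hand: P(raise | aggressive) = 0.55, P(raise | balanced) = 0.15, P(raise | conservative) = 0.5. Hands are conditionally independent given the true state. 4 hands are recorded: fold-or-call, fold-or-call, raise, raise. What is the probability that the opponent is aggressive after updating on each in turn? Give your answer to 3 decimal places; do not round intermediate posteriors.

0.285

After 'fold-or-call': normaliser = 0.45·0.1500 + 0.85·0.6500 + 0.5·0.2000; P(aggressive) ≈ 0.0938, P(balanced) ≈ 0.7674, P(conservative) ≈ 0.1389
After 'fold-or-call': normaliser = 0.45·0.0938 + 0.85·0.7674 + 0.5·0.1389; P(aggressive) ≈ 0.0552, P(balanced) ≈ 0.8539, P(conservative) ≈ 0.0909
After 'raise': normaliser = 0.55·0.0552 + 0.15·0.8539 + 0.5·0.0909; P(aggressive) ≈ 0.1490, P(balanced) ≈ 0.6281, P(conservative) ≈ 0.2229
After 'raise': normaliser = 0.55·0.1490 + 0.15·0.6281 + 0.5·0.2229; P(aggressive) ≈ 0.2849, P(balanced) ≈ 0.3276, P(conservative) ≈ 0.3875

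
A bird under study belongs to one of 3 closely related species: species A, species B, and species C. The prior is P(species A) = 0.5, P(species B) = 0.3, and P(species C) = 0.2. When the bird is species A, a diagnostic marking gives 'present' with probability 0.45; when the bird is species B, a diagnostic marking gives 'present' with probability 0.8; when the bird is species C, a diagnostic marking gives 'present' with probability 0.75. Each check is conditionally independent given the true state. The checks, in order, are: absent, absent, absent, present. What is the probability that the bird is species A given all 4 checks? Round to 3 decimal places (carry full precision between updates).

After 'absent': normaliser = 0.55·0.5000 + 0.2·0.3000 + 0.25·0.2000; P(species A) ≈ 0.7143, P(species B) ≈ 0.1558, P(species C) ≈ 0.1299
After 'absent': normaliser = 0.55·0.7143 + 0.2·0.1558 + 0.25·0.1299; P(species A) ≈ 0.8606, P(species B) ≈ 0.0683, P(species C) ≈ 0.0711
After 'absent': normaliser = 0.55·0.8606 + 0.2·0.0683 + 0.25·0.0711; P(species A) ≈ 0.9377, P(species B) ≈ 0.0271, P(species C) ≈ 0.0352
After 'present': normaliser = 0.45·0.9377 + 0.8·0.0271 + 0.75·0.0352; P(species A) ≈ 0.8977, P(species B) ≈ 0.0460, P(species C) ≈ 0.0562

0.898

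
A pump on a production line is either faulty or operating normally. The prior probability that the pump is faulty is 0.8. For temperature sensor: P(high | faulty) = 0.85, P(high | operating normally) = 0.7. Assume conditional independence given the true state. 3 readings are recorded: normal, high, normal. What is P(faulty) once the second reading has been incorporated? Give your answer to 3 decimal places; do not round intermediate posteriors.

0.708

After 'normal': P(faulty) = 0.15·0.8000 / (0.15·0.8000 + 0.3·0.2000) ≈ 0.6667
After 'high': P(faulty) = 0.85·0.6667 / (0.85·0.6667 + 0.7·0.3333) ≈ 0.7083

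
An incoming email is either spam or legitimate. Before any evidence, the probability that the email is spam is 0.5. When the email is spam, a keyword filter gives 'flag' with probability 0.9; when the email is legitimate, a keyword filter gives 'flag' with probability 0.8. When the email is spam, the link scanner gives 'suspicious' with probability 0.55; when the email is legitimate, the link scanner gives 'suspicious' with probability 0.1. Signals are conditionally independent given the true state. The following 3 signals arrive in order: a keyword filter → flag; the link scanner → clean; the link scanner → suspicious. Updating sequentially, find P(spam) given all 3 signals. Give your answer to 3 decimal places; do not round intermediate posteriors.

0.756

Apply Bayes' rule sequentially, carrying P(spam) forward.
After a keyword filter='flag': P(spam) = 0.9·0.5000 / (0.9·0.5000 + 0.8·0.5000) ≈ 0.5294
After the link scanner='clean': P(spam) = 0.45·0.5294 / (0.45·0.5294 + 0.9·0.4706) ≈ 0.3600
After the link scanner='suspicious': P(spam) = 0.55·0.3600 / (0.55·0.3600 + 0.1·0.6400) ≈ 0.7557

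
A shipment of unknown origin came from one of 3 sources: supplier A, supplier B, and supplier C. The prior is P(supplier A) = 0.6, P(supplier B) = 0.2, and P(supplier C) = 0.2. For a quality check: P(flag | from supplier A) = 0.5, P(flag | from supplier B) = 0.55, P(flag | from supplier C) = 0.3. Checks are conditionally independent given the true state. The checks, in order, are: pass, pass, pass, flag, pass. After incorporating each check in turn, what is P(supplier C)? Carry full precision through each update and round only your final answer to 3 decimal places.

0.382

After 'pass': normaliser = 0.5·0.6000 + 0.45·0.2000 + 0.7·0.2000; P(supplier A) ≈ 0.5660, P(supplier B) ≈ 0.1698, P(supplier C) ≈ 0.2642
After 'pass': normaliser = 0.5·0.5660 + 0.45·0.1698 + 0.7·0.2642; P(supplier A) ≈ 0.5199, P(supplier B) ≈ 0.1404, P(supplier C) ≈ 0.3397
After 'pass': normaliser = 0.5·0.5199 + 0.45·0.1404 + 0.7·0.3397; P(supplier A) ≈ 0.4635, P(supplier B) ≈ 0.1126, P(supplier C) ≈ 0.4239
After 'flag': normaliser = 0.5·0.4635 + 0.55·0.1126 + 0.3·0.4239; P(supplier A) ≈ 0.5506, P(supplier B) ≈ 0.1472, P(supplier C) ≈ 0.3022
After 'pass': normaliser = 0.5·0.5506 + 0.45·0.1472 + 0.7·0.3022; P(supplier A) ≈ 0.4978, P(supplier B) ≈ 0.1198, P(supplier C) ≈ 0.3825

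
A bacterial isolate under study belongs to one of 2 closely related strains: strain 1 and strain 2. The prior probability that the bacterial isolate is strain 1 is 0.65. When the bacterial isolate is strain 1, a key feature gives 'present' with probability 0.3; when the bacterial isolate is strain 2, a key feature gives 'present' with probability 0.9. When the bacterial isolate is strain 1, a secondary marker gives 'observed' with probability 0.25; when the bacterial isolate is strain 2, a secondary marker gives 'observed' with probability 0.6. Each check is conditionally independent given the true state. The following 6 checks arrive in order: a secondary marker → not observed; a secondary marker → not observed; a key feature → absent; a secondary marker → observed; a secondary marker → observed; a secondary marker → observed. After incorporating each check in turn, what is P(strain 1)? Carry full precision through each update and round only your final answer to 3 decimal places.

After a secondary marker='not observed': P(strain 1) = 0.75·0.6500 / (0.75·0.6500 + 0.4·0.3500) ≈ 0.7769
After a secondary marker='not observed': P(strain 1) = 0.75·0.7769 / (0.75·0.7769 + 0.4·0.2231) ≈ 0.8672
After a key feature='absent': P(strain 1) = 0.7·0.8672 / (0.7·0.8672 + 0.1·0.1328) ≈ 0.9786
After a secondary marker='observed': P(strain 1) = 0.25·0.9786 / (0.25·0.9786 + 0.6·0.0214) ≈ 0.9501
After a secondary marker='observed': P(strain 1) = 0.25·0.9501 / (0.25·0.9501 + 0.6·0.0499) ≈ 0.8881
After a secondary marker='observed': P(strain 1) = 0.25·0.8881 / (0.25·0.8881 + 0.6·0.1119) ≈ 0.7678

0.768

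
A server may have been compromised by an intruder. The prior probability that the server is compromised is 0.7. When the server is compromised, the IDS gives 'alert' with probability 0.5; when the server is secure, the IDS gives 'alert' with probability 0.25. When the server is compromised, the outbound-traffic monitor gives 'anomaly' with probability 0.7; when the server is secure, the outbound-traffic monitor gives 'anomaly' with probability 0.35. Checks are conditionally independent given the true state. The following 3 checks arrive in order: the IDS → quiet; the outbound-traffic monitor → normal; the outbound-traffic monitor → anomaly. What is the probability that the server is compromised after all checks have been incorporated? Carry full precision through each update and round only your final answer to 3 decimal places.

0.589

After the IDS='quiet': P(compromised) = 0.5·0.7000 / (0.5·0.7000 + 0.75·0.3000) ≈ 0.6087
After the outbound-traffic monitor='normal': P(compromised) = 0.3·0.6087 / (0.3·0.6087 + 0.65·0.3913) ≈ 0.4179
After the outbound-traffic monitor='anomaly': P(compromised) = 0.7·0.4179 / (0.7·0.4179 + 0.35·0.5821) ≈ 0.5895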